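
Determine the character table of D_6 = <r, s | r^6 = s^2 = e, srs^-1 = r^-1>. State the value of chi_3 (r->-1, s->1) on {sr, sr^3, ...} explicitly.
Conjugacy classes: {e} of size 1, {r^3} of size 1, {r^1, r^5} of size 2, {r^2, r^4} of size 2, {s, sr^2, ...} of size 3, {sr, sr^3, ...} of size 3.
Character table:
  irrep \ class              {e} (size 1)  {r^3} (size 1)  {r^1, r^5} (size 2)  {r^2, r^4} (size 2)  {s, sr^2, ...} (size 3)  {sr, sr^3, ...} (size 3)
  chi_1 (triv)               1             1               1                    1                    1                        1                       
  chi_2 (sign: r->1, s->-1)  1             1               1                    1                    -1                       -1                      
  chi_3 (r->-1, s->1)        1             -1              -1                   1                    1                        -1                      
  chi_4 (r->-1, s->-1)       1             -1              -1                   1                    -1                       1                       
  chi_5 (2d, j=1)            2             -2              1                    -1                   0                        0                       
  chi_6 (2d, j=2)            2             2               -1                   -1                   0                        0                       

Spot check: chi_3 (r->-1, s->1) on {sr, sr^3, ...} = -1.

Working: D_6 has order 2*6 = 12 with 6 conjugacy classes, hence 6 irreducibles. Sum of squared dims 1 + 1 + 1 + 1 + 4 + 4 = 12 = |G|. Linear characters come from the abelianisation; the 2-dimensional irreps have character r^k -> 2*cos(2*pi*j*k/6), reflections -> 0.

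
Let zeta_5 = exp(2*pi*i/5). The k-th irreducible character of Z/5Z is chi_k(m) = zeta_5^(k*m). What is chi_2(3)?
chi_2(3) = zeta_5^6 = exp(2*I*pi/5)

chi_2(3) = zeta_5^(2*3) = zeta_5^6. Since zeta_5^5 = 1, this equals zeta_5^1 = exp(2*pi*i*1/5) = exp(2*I*pi/5).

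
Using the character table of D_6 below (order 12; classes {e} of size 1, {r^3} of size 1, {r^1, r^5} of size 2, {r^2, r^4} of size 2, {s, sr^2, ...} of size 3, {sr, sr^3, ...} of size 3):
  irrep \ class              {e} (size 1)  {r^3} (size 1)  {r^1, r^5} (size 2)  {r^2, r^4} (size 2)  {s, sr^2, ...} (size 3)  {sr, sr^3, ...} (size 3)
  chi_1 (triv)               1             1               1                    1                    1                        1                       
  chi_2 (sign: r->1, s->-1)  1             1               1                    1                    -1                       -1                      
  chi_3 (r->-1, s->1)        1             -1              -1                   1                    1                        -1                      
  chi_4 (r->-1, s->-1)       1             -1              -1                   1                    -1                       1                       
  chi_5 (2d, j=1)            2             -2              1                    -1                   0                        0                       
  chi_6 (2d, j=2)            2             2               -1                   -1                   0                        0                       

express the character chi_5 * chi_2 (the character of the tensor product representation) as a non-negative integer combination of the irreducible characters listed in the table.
chi_5 tensor chi_2 = chi_5 (all other irreducibles have multiplicity 0).

Solution. The character of a tensor product is the pointwise product (chi_5 * chi_2)(C) = chi_5(C) * chi_2(C):
  {e}: (2)*(1), {r^3}: (-2)*(1), {r^1, r^5}: (1)*(1), {r^2, r^4}: (-1)*(1), {s, sr^2, ...}: (0)*(-1), {sr, sr^3, ...}: (0)*(-1)
so (chi_5 * chi_2) takes values
  {e} -> 2, {r^3} -> -2, {r^1, r^5} -> 1, {r^2, r^4} -> -1, {s, sr^2, ...} -> 0, {sr, sr^3, ...} -> 0.
Now take the inner product of this character with each irreducible chi from the table, <chi_5*chi_2, chi> = (1/12) sum_C |C| (chi_5*chi_2)(C) conj(chi(C)):
  <chi_5*chi_2, chi_1> = (1/12)[1*(2)*conj(1) + 1*(-2)*conj(1) + 2*(1)*conj(1) + 2*(-1)*conj(1) + 3*(0)*conj(1) + 3*(0)*conj(1)]
      = (1/12)[(2) + (-2) + (2) + (-2) + (0) + (0)] = 0/12 = 0
  <chi_5*chi_2, chi_2> = (1/12)[1*(2)*conj(1) + 1*(-2)*conj(1) + 2*(1)*conj(1) + 2*(-1)*conj(1) + 3*(0)*conj(-1) + 3*(0)*conj(-1)]
      = (1/12)[(2) + (-2) + (2) + (-2) + (0) + (0)] = 0/12 = 0
  <chi_5*chi_2, chi_3> = (1/12)[1*(2)*conj(1) + 1*(-2)*conj(-1) + 2*(1)*conj(-1) + 2*(-1)*conj(1) + 3*(0)*conj(1) + 3*(0)*conj(-1)]
      = (1/12)[(2) + (2) + (-2) + (-2) + (0) + (0)] = 0/12 = 0
  <chi_5*chi_2, chi_4> = (1/12)[1*(2)*conj(1) + 1*(-2)*conj(-1) + 2*(1)*conj(-1) + 2*(-1)*conj(1) + 3*(0)*conj(-1) + 3*(0)*conj(1)]
      = (1/12)[(2) + (2) + (-2) + (-2) + (0) + (0)] = 0/12 = 0
  <chi_5*chi_2, chi_5> = (1/12)[1*(2)*conj(2) + 1*(-2)*conj(-2) + 2*(1)*conj(1) + 2*(-1)*conj(-1) + 3*(0)*conj(0) + 3*(0)*conj(0)]
      = (1/12)[(4) + (4) + (2) + (2) + (0) + (0)] = 12/12 = 1
  <chi_5*chi_2, chi_6> = (1/12)[1*(2)*conj(2) + 1*(-2)*conj(2) + 2*(1)*conj(-1) + 2*(-1)*conj(-1) + 3*(0)*conj(0) + 3*(0)*conj(0)]
      = (1/12)[(4) + (-4) + (-2) + (2) + (0) + (0)] = 0/12 = 0
Hence the multiplicities are chi_5: 1. Dimension check: dim(chi_5)*dim(chi_2) = 2*1 = 2 and sum (mult * dim) = 1*2 = 2.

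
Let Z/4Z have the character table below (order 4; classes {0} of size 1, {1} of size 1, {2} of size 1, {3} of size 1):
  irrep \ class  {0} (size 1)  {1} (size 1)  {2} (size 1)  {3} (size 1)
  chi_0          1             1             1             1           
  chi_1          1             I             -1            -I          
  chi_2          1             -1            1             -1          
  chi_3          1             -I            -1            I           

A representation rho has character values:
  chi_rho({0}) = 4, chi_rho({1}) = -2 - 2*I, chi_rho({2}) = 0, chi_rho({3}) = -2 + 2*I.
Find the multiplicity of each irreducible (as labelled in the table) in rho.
Multiplicities: chi_0: 0, chi_1: 0, chi_2: 2, chi_3: 2.

Use <chi_rho, chi> = (1/|G|) sum_C |C| * chi_rho(C) * conj(chi(C)) with |G| = 4 for each irreducible chi in the table:
  <chi_rho, chi_0> = (1/4)[1*(4)*conj(1) + 1*(-2 - 2*I)*conj(1) + 1*(0)*conj(1) + 1*(-2 + 2*I)*conj(1)]
      = (1/4)[(4) + (-2 - 2*I) + (0) + (-2 + 2*I)] = 0/4 = 0
  <chi_rho, chi_1> = (1/4)[1*(4)*conj(1) + 1*(-2 - 2*I)*conj(I) + 1*(0)*conj(-1) + 1*(-2 + 2*I)*conj(-I)]
      = (1/4)[(4) + (-2 + 2*I) + (0) + (-2 - 2*I)] = 0/4 = 0
  <chi_rho, chi_2> = (1/4)[1*(4)*conj(1) + 1*(-2 - 2*I)*conj(-1) + 1*(0)*conj(1) + 1*(-2 + 2*I)*conj(-1)]
      = (1/4)[(4) + (2 + 2*I) + (0) + (2 - 2*I)] = 8/4 = 2
  <chi_rho, chi_3> = (1/4)[1*(4)*conj(1) + 1*(-2 - 2*I)*conj(-I) + 1*(0)*conj(-1) + 1*(-2 + 2*I)*conj(I)]
      = (1/4)[(4) + (2 - 2*I) + (0) + (2 + 2*I)] = 8/4 = 2
(Exp terms are combined using exp(i*s)*conj(exp(i*t)) = exp(i*(s-t)), and sums of them are collapsed using the identity that for every m > 1 the m distinct m-th roots of unity sum to 0, e.g. 1 + exp(2*I*pi/3) + exp(-2*I*pi/3) = 0.)
Dimension check: dim(rho) = sum (mult * dim) = 0*1 + 0*1 + 2*1 + 2*1 = 4 = chi_rho(e) = 4.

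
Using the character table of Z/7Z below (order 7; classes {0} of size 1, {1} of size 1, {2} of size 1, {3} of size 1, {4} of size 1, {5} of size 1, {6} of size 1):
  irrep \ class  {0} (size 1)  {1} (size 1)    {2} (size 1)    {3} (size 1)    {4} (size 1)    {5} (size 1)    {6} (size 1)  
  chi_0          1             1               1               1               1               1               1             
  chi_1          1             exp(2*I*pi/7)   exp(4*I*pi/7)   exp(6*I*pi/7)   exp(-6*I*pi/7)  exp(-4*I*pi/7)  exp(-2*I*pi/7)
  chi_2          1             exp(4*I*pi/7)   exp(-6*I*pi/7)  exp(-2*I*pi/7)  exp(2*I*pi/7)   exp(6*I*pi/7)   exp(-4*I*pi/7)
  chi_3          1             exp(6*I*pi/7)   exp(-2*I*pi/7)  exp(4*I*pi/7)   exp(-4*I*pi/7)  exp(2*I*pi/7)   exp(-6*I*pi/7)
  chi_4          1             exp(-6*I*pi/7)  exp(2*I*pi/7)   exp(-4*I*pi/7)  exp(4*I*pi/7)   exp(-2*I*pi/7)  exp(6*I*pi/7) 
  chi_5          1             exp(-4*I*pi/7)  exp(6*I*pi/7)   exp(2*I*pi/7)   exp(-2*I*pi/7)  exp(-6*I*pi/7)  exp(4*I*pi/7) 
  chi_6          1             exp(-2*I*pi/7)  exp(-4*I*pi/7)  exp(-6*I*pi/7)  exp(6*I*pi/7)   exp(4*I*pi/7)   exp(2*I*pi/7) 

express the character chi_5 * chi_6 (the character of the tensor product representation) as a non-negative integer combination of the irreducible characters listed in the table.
chi_5 tensor chi_6 = chi_4 (all other irreducibles have multiplicity 0).

Argument: The character of a tensor product is the pointwise product (chi_5 * chi_6)(C) = chi_5(C) * chi_6(C):
  {0}: (1)*(1), {1}: (exp(-4*I*pi/7))*(exp(-2*I*pi/7)), {2}: (exp(6*I*pi/7))*(exp(-4*I*pi/7)), {3}: (exp(2*I*pi/7))*(exp(-6*I*pi/7)), {4}: (exp(-2*I*pi/7))*(exp(6*I*pi/7)), {5}: (exp(-6*I*pi/7))*(exp(4*I*pi/7)), {6}: (exp(4*I*pi/7))*(exp(2*I*pi/7))
so (chi_5 * chi_6) takes values
  {0} -> 1, {1} -> exp(-6*I*pi/7), {2} -> exp(2*I*pi/7), {3} -> exp(-4*I*pi/7), {4} -> exp(4*I*pi/7), {5} -> exp(-2*I*pi/7), {6} -> exp(6*I*pi/7).
Now take the inner product of this character with each irreducible chi from the table, <chi_5*chi_6, chi> = (1/7) sum_C |C| (chi_5*chi_6)(C) conj(chi(C)):
  <chi_5*chi_6, chi_0> = (1/7)[1*(1)*conj(1) + 1*(exp(-6*I*pi/7))*conj(1) + 1*(exp(2*I*pi/7))*conj(1) + 1*(exp(-4*I*pi/7))*conj(1) + 1*(exp(4*I*pi/7))*conj(1) + 1*(exp(-2*I*pi/7))*conj(1) + 1*(exp(6*I*pi/7))*conj(1)]
      = (1/7)[(1) + (exp(-6*I*pi/7)) + (exp(2*I*pi/7)) + (exp(-4*I*pi/7)) + (exp(4*I*pi/7)) + (exp(-2*I*pi/7)) + (exp(6*I*pi/7))] = 0/7 = 0
  <chi_5*chi_6, chi_1> = (1/7)[1*(1)*conj(1) + 1*(exp(-6*I*pi/7))*conj(exp(2*I*pi/7)) + 1*(exp(2*I*pi/7))*conj(exp(4*I*pi/7)) + 1*(exp(-4*I*pi/7))*conj(exp(6*I*pi/7)) + 1*(exp(4*I*pi/7))*conj(exp(-6*I*pi/7)) + 1*(exp(-2*I*pi/7))*conj(exp(-4*I*pi/7)) + 1*(exp(6*I*pi/7))*conj(exp(-2*I*pi/7))]
      = (1/7)[(1) + (exp(6*I*pi/7)) + (exp(-2*I*pi/7)) + (exp(4*I*pi/7)) + (exp(-4*I*pi/7)) + (exp(2*I*pi/7)) + (exp(-6*I*pi/7))] = 0/7 = 0
  <chi_5*chi_6, chi_2> = (1/7)[1*(1)*conj(1) + 1*(exp(-6*I*pi/7))*conj(exp(4*I*pi/7)) + 1*(exp(2*I*pi/7))*conj(exp(-6*I*pi/7)) + 1*(exp(-4*I*pi/7))*conj(exp(-2*I*pi/7)) + 1*(exp(4*I*pi/7))*conj(exp(2*I*pi/7)) + 1*(exp(-2*I*pi/7))*conj(exp(6*I*pi/7)) + 1*(exp(6*I*pi/7))*conj(exp(-4*I*pi/7))]
      = (1/7)[(1) + (exp(4*I*pi/7)) + (exp(-6*I*pi/7)) + (exp(-2*I*pi/7)) + (exp(2*I*pi/7)) + (exp(6*I*pi/7)) + (exp(-4*I*pi/7))] = 0/7 = 0
  <chi_5*chi_6, chi_3> = (1/7)[1*(1)*conj(1) + 1*(exp(-6*I*pi/7))*conj(exp(6*I*pi/7)) + 1*(exp(2*I*pi/7))*conj(exp(-2*I*pi/7)) + 1*(exp(-4*I*pi/7))*conj(exp(4*I*pi/7)) + 1*(exp(4*I*pi/7))*conj(exp(-4*I*pi/7)) + 1*(exp(-2*I*pi/7))*conj(exp(2*I*pi/7)) + 1*(exp(6*I*pi/7))*conj(exp(-6*I*pi/7))]
      = (1/7)[(1) + (exp(2*I*pi/7)) + (exp(4*I*pi/7)) + (exp(6*I*pi/7)) + (exp(-6*I*pi/7)) + (exp(-4*I*pi/7)) + (exp(-2*I*pi/7))] = 0/7 = 0
  <chi_5*chi_6, chi_4> = (1/7)[1*(1)*conj(1) + 1*(exp(-6*I*pi/7))*conj(exp(-6*I*pi/7)) + 1*(exp(2*I*pi/7))*conj(exp(2*I*pi/7)) + 1*(exp(-4*I*pi/7))*conj(exp(-4*I*pi/7)) + 1*(exp(4*I*pi/7))*conj(exp(4*I*pi/7)) + 1*(exp(-2*I*pi/7))*conj(exp(-2*I*pi/7)) + 1*(exp(6*I*pi/7))*conj(exp(6*I*pi/7))]
      = (1/7)[(1) + (1) + (1) + (1) + (1) + (1) + (1)] = 7/7 = 1
  <chi_5*chi_6, chi_5> = (1/7)[1*(1)*conj(1) + 1*(exp(-6*I*pi/7))*conj(exp(-4*I*pi/7)) + 1*(exp(2*I*pi/7))*conj(exp(6*I*pi/7)) + 1*(exp(-4*I*pi/7))*conj(exp(2*I*pi/7)) + 1*(exp(4*I*pi/7))*conj(exp(-2*I*pi/7)) + 1*(exp(-2*I*pi/7))*conj(exp(-6*I*pi/7)) + 1*(exp(6*I*pi/7))*conj(exp(4*I*pi/7))]
      = (1/7)[(1) + (exp(-2*I*pi/7)) + (exp(-4*I*pi/7)) + (exp(-6*I*pi/7)) + (exp(6*I*pi/7)) + (exp(4*I*pi/7)) + (exp(2*I*pi/7))] = 0/7 = 0
  <chi_5*chi_6, chi_6> = (1/7)[1*(1)*conj(1) + 1*(exp(-6*I*pi/7))*conj(exp(-2*I*pi/7)) + 1*(exp(2*I*pi/7))*conj(exp(-4*I*pi/7)) + 1*(exp(-4*I*pi/7))*conj(exp(-6*I*pi/7)) + 1*(exp(4*I*pi/7))*conj(exp(6*I*pi/7)) + 1*(exp(-2*I*pi/7))*conj(exp(4*I*pi/7)) + 1*(exp(6*I*pi/7))*conj(exp(2*I*pi/7))]
      = (1/7)[(1) + (exp(-4*I*pi/7)) + (exp(6*I*pi/7)) + (exp(2*I*pi/7)) + (exp(-2*I*pi/7)) + (exp(-6*I*pi/7)) + (exp(4*I*pi/7))] = 0/7 = 0
(Exp terms are combined using exp(i*s)*conj(exp(i*t)) = exp(i*(s-t)), and sums of them are collapsed using the identity that for every m > 1 the m distinct m-th roots of unity sum to 0, e.g. 1 + exp(2*I*pi/3) + exp(-2*I*pi/3) = 0.)
Hence the multiplicities are chi_4: 1. Dimension check: dim(chi_5)*dim(chi_6) = 1*1 = 1 and sum (mult * dim) = 1*1 = 1.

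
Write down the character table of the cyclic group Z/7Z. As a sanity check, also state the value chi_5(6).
Character table of Z/7Z (irreps indexed chi_0,...,chi_6 with chi_k(m) = zeta_7^(k*m), zeta_7 = exp(2*pi*i/7)):
  irrep \ class  {0} (size 1)  {1} (size 1)    {2} (size 1)    {3} (size 1)    {4} (size 1)    {5} (size 1)    {6} (size 1)  
  chi_0          1             1               1               1               1               1               1             
  chi_1          1             exp(2*I*pi/7)   exp(4*I*pi/7)   exp(6*I*pi/7)   exp(-6*I*pi/7)  exp(-4*I*pi/7)  exp(-2*I*pi/7)
  chi_2          1             exp(4*I*pi/7)   exp(-6*I*pi/7)  exp(-2*I*pi/7)  exp(2*I*pi/7)   exp(6*I*pi/7)   exp(-4*I*pi/7)
  chi_3          1             exp(6*I*pi/7)   exp(-2*I*pi/7)  exp(4*I*pi/7)   exp(-4*I*pi/7)  exp(2*I*pi/7)   exp(-6*I*pi/7)
  chi_4          1             exp(-6*I*pi/7)  exp(2*I*pi/7)   exp(-4*I*pi/7)  exp(4*I*pi/7)   exp(-2*I*pi/7)  exp(6*I*pi/7) 
  chi_5          1             exp(-4*I*pi/7)  exp(6*I*pi/7)   exp(2*I*pi/7)   exp(-2*I*pi/7)  exp(-6*I*pi/7)  exp(4*I*pi/7) 
  chi_6          1             exp(-2*I*pi/7)  exp(-4*I*pi/7)  exp(-6*I*pi/7)  exp(6*I*pi/7)   exp(4*I*pi/7)   exp(2*I*pi/7) 

Spot check: chi_5(6) = zeta_7^(5*6) = zeta_7^30 = exp(4*I*pi/7).

Derivation: Z/7Z is abelian, so all 7 irreducible complex representations are 1-dimensional. They are given by chi_k(m) = zeta_7^(k*m) for k = 0,...,6. Row orthogonality: sum_m chi_k(m) conj(chi_l(m)) = 7 * [k = l].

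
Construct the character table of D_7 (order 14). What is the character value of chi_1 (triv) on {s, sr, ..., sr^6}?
Conjugacy classes: {e} of size 1, {r^1, r^6} of size 2, {r^2, r^5} of size 2, {r^3, r^4} of size 2, {s, sr, ..., sr^6} of size 7.
Character table:
  irrep \ class              {e} (size 1)  {r^1, r^6} (size 2)  {r^2, r^5} (size 2)  {r^3, r^4} (size 2)  {s, sr, ..., sr^6} (size 7)
  chi_1 (triv)               1             1                    1                    1                    1                          
  chi_2 (sign: r->1, s->-1)  1             1                    1                    1                    -1                         
  chi_3 (2d, j=1)            2             2*cos(2*pi/7)        -2*cos(3*pi/7)       -2*cos(pi/7)         0                          
  chi_4 (2d, j=2)            2             -2*cos(3*pi/7)       -2*cos(pi/7)         2*cos(2*pi/7)        0                          
  chi_5 (2d, j=3)            2             -2*cos(pi/7)         2*cos(2*pi/7)        -2*cos(3*pi/7)       0                          

Spot check: chi_1 (triv) on {s, sr, ..., sr^6} = 1.

Why: D_7 has order 2*7 = 14 with 5 conjugacy classes, hence 5 irreducibles. Sum of squared dims 1 + 1 + 4 + 4 + 4 = 14 = |G|. Linear characters come from the abelianisation; the 2-dimensional irreps have character r^k -> 2*cos(2*pi*j*k/7), reflections -> 0.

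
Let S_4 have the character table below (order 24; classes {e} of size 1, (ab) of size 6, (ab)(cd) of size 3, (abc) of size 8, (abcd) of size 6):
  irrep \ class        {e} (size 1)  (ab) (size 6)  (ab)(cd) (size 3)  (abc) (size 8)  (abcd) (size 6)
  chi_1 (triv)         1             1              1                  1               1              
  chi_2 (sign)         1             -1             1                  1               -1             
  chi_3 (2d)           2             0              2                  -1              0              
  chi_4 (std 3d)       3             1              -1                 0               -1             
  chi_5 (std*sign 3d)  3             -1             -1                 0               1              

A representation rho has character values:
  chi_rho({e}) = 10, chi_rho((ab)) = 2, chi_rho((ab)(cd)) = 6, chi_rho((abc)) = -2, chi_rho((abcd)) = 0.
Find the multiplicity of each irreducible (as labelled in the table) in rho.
Multiplicities: chi_1: 1, chi_2: 0, chi_3: 3, chi_4: 1, chi_5: 0.

Justification: Use <chi_rho, chi> = (1/|G|) sum_C |C| * chi_rho(C) * conj(chi(C)) with |G| = 24 for each irreducible chi in the table:
  <chi_rho, chi_1> = (1/24)[1*(10)*conj(1) + 6*(2)*conj(1) + 3*(6)*conj(1) + 8*(-2)*conj(1) + 6*(0)*conj(1)]
      = (1/24)[(10) + (12) + (18) + (-16) + (0)] = 24/24 = 1
  <chi_rho, chi_2> = (1/24)[1*(10)*conj(1) + 6*(2)*conj(-1) + 3*(6)*conj(1) + 8*(-2)*conj(1) + 6*(0)*conj(-1)]
      = (1/24)[(10) + (-12) + (18) + (-16) + (0)] = 0/24 = 0
  <chi_rho, chi_3> = (1/24)[1*(10)*conj(2) + 6*(2)*conj(0) + 3*(6)*conj(2) + 8*(-2)*conj(-1) + 6*(0)*conj(0)]
      = (1/24)[(20) + (0) + (36) + (16) + (0)] = 72/24 = 3
  <chi_rho, chi_4> = (1/24)[1*(10)*conj(3) + 6*(2)*conj(1) + 3*(6)*conj(-1) + 8*(-2)*conj(0) + 6*(0)*conj(-1)]
      = (1/24)[(30) + (12) + (-18) + (0) + (0)] = 24/24 = 1
  <chi_rho, chi_5> = (1/24)[1*(10)*conj(3) + 6*(2)*conj(-1) + 3*(6)*conj(-1) + 8*(-2)*conj(0) + 6*(0)*conj(1)]
      = (1/24)[(30) + (-12) + (-18) + (0) + (0)] = 0/24 = 0
Dimension check: dim(rho) = sum (mult * dim) = 1*1 + 0*1 + 3*2 + 1*3 + 0*3 = 10 = chi_rho(e) = 10.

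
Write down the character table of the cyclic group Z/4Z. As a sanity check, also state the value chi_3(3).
Character table of Z/4Z (irreps indexed chi_0,...,chi_3 with chi_k(m) = zeta_4^(k*m), zeta_4 = exp(2*pi*i/4)):
  irrep \ class  {0} (size 1)  {1} (size 1)  {2} (size 1)  {3} (size 1)
  chi_0          1             1             1             1           
  chi_1          1             I             -1            -I          
  chi_2          1             -1            1             -1          
  chi_3          1             -I            -1            I           

Spot check: chi_3(3) = zeta_4^(3*3) = zeta_4^9 = I.

Argument: Z/4Z is abelian, so all 4 irreducible complex representations are 1-dimensional. They are given by chi_k(m) = zeta_4^(k*m) for k = 0,...,3. Row orthogonality: sum_m chi_k(m) conj(chi_l(m)) = 4 * [k = l].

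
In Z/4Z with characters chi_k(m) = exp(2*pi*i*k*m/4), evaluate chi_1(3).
chi_1(3) = zeta_4^3 = -I

Proof sketch: chi_1(3) = zeta_4^(1*3) = zeta_4^3. Since zeta_4^4 = 1, this equals zeta_4^3 = exp(2*pi*i*3/4) = -I.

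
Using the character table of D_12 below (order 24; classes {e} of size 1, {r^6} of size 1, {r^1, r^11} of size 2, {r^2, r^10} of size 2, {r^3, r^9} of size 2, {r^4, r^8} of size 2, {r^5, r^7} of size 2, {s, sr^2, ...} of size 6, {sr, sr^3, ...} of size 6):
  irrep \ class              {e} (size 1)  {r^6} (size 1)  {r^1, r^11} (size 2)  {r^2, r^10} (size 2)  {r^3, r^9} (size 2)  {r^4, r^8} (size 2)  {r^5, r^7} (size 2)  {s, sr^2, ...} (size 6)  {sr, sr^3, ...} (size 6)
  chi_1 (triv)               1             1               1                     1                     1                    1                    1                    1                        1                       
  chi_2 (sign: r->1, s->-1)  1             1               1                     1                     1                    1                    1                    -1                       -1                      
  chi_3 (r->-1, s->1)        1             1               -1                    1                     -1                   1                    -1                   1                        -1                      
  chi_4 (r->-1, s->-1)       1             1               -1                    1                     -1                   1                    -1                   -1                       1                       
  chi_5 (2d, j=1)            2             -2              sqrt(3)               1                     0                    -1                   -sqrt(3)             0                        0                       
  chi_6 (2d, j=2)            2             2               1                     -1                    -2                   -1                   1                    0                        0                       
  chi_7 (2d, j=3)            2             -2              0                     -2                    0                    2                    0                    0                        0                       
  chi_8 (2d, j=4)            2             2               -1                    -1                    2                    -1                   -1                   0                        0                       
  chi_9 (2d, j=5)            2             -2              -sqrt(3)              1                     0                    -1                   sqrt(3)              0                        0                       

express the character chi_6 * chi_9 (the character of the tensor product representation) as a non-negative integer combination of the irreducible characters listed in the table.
chi_6 tensor chi_9 = chi_7 + chi_9 (all other irreducibles have multiplicity 0).

Proof sketch: The character of a tensor product is the pointwise product (chi_6 * chi_9)(C) = chi_6(C) * chi_9(C):
  {e}: (2)*(2), {r^6}: (2)*(-2), {r^1, r^11}: (1)*(-sqrt(3)), {r^2, r^10}: (-1)*(1), {r^3, r^9}: (-2)*(0), {r^4, r^8}: (-1)*(-1), {r^5, r^7}: (1)*(sqrt(3)), {s, sr^2, ...}: (0)*(0), {sr, sr^3, ...}: (0)*(0)
so (chi_6 * chi_9) takes values
  {e} -> 4, {r^6} -> -4, {r^1, r^11} -> -sqrt(3), {r^2, r^10} -> -1, {r^3, r^9} -> 0, {r^4, r^8} -> 1, {r^5, r^7} -> sqrt(3), {s, sr^2, ...} -> 0, {sr, sr^3, ...} -> 0.
Now take the inner product of this character with each irreducible chi from the table, <chi_6*chi_9, chi> = (1/24) sum_C |C| (chi_6*chi_9)(C) conj(chi(C)):
  <chi_6*chi_9, chi_1> = (1/24)[1*(4)*conj(1) + 1*(-4)*conj(1) + 2*(-sqrt(3))*conj(1) + 2*(-1)*conj(1) + 2*(0)*conj(1) + 2*(1)*conj(1) + 2*(sqrt(3))*conj(1) + 6*(0)*conj(1) + 6*(0)*conj(1)]
      = (1/24)[(4) + (-4) + (-2*sqrt(3)) + (-2) + (0) + (2) + (2*sqrt(3)) + (0) + (0)] = 0/24 = 0
  <chi_6*chi_9, chi_2> = (1/24)[1*(4)*conj(1) + 1*(-4)*conj(1) + 2*(-sqrt(3))*conj(1) + 2*(-1)*conj(1) + 2*(0)*conj(1) + 2*(1)*conj(1) + 2*(sqrt(3))*conj(1) + 6*(0)*conj(-1) + 6*(0)*conj(-1)]
      = (1/24)[(4) + (-4) + (-2*sqrt(3)) + (-2) + (0) + (2) + (2*sqrt(3)) + (0) + (0)] = 0/24 = 0
  <chi_6*chi_9, chi_3> = (1/24)[1*(4)*conj(1) + 1*(-4)*conj(1) + 2*(-sqrt(3))*conj(-1) + 2*(-1)*conj(1) + 2*(0)*conj(-1) + 2*(1)*conj(1) + 2*(sqrt(3))*conj(-1) + 6*(0)*conj(1) + 6*(0)*conj(-1)]
      = (1/24)[(4) + (-4) + (2*sqrt(3)) + (-2) + (0) + (2) + (-2*sqrt(3)) + (0) + (0)] = 0/24 = 0
  <chi_6*chi_9, chi_4> = (1/24)[1*(4)*conj(1) + 1*(-4)*conj(1) + 2*(-sqrt(3))*conj(-1) + 2*(-1)*conj(1) + 2*(0)*conj(-1) + 2*(1)*conj(1) + 2*(sqrt(3))*conj(-1) + 6*(0)*conj(-1) + 6*(0)*conj(1)]
      = (1/24)[(4) + (-4) + (2*sqrt(3)) + (-2) + (0) + (2) + (-2*sqrt(3)) + (0) + (0)] = 0/24 = 0
  <chi_6*chi_9, chi_5> = (1/24)[1*(4)*conj(2) + 1*(-4)*conj(-2) + 2*(-sqrt(3))*conj(sqrt(3)) + 2*(-1)*conj(1) + 2*(0)*conj(0) + 2*(1)*conj(-1) + 2*(sqrt(3))*conj(-sqrt(3)) + 6*(0)*conj(0) + 6*(0)*conj(0)]
      = (1/24)[(8) + (8) + (-6) + (-2) + (0) + (-2) + (-6) + (0) + (0)] = 0/24 = 0
  <chi_6*chi_9, chi_6> = (1/24)[1*(4)*conj(2) + 1*(-4)*conj(2) + 2*(-sqrt(3))*conj(1) + 2*(-1)*conj(-1) + 2*(0)*conj(-2) + 2*(1)*conj(-1) + 2*(sqrt(3))*conj(1) + 6*(0)*conj(0) + 6*(0)*conj(0)]
      = (1/24)[(8) + (-8) + (-2*sqrt(3)) + (2) + (0) + (-2) + (2*sqrt(3)) + (0) + (0)] = 0/24 = 0
  <chi_6*chi_9, chi_7> = (1/24)[1*(4)*conj(2) + 1*(-4)*conj(-2) + 2*(-sqrt(3))*conj(0) + 2*(-1)*conj(-2) + 2*(0)*conj(0) + 2*(1)*conj(2) + 2*(sqrt(3))*conj(0) + 6*(0)*conj(0) + 6*(0)*conj(0)]
      = (1/24)[(8) + (8) + (0) + (4) + (0) + (4) + (0) + (0) + (0)] = 24/24 = 1
  <chi_6*chi_9, chi_8> = (1/24)[1*(4)*conj(2) + 1*(-4)*conj(2) + 2*(-sqrt(3))*conj(-1) + 2*(-1)*conj(-1) + 2*(0)*conj(2) + 2*(1)*conj(-1) + 2*(sqrt(3))*conj(-1) + 6*(0)*conj(0) + 6*(0)*conj(0)]
      = (1/24)[(8) + (-8) + (2*sqrt(3)) + (2) + (0) + (-2) + (-2*sqrt(3)) + (0) + (0)] = 0/24 = 0
  <chi_6*chi_9, chi_9> = (1/24)[1*(4)*conj(2) + 1*(-4)*conj(-2) + 2*(-sqrt(3))*conj(-sqrt(3)) + 2*(-1)*conj(1) + 2*(0)*conj(0) + 2*(1)*conj(-1) + 2*(sqrt(3))*conj(sqrt(3)) + 6*(0)*conj(0) + 6*(0)*conj(0)]
      = (1/24)[(8) + (8) + (6) + (-2) + (0) + (-2) + (6) + (0) + (0)] = 24/24 = 1
Hence the multiplicities are chi_7: 1, chi_9: 1. Dimension check: dim(chi_6)*dim(chi_9) = 2*2 = 4 and sum (mult * dim) = 1*2 + 1*2 = 4.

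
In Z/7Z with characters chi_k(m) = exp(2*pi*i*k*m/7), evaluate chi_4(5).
chi_4(5) = zeta_7^20 = exp(-2*I*pi/7)

Details: chi_4(5) = zeta_7^(4*5) = zeta_7^20. Since zeta_7^7 = 1, this equals zeta_7^6 = exp(2*pi*i*6/7) = exp(-2*I*pi/7).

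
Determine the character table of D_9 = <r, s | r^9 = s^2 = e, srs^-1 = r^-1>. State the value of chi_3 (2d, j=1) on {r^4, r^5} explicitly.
Conjugacy classes: {e} of size 1, {r^1, r^8} of size 2, {r^2, r^7} of size 2, {r^3, r^6} of size 2, {r^4, r^5} of size 2, {s, sr, ..., sr^8} of size 9.
Character table:
  irrep \ class              {e} (size 1)  {r^1, r^8} (size 2)  {r^2, r^7} (size 2)  {r^3, r^6} (size 2)  {r^4, r^5} (size 2)  {s, sr, ..., sr^8} (size 9)
  chi_1 (triv)               1             1                    1                    1                    1                    1                          
  chi_2 (sign: r->1, s->-1)  1             1                    1                    1                    1                    -1                         
  chi_3 (2d, j=1)            2             2*cos(2*pi/9)        2*cos(4*pi/9)        -1                   -2*cos(pi/9)         0                          
  chi_4 (2d, j=2)            2             2*cos(4*pi/9)        -2*cos(pi/9)         -1                   2*cos(2*pi/9)        0                          
  chi_5 (2d, j=3)            2             -1                   -1                   2                    -1                   0                          
  chi_6 (2d, j=4)            2             -2*cos(pi/9)         2*cos(2*pi/9)        -1                   2*cos(4*pi/9)        0                          

Spot check: chi_3 (2d, j=1) on {r^4, r^5} = -2*cos(pi/9).

Justification: D_9 has order 2*9 = 18 with 6 conjugacy classes, hence 6 irreducibles. Sum of squared dims 1 + 1 + 4 + 4 + 4 + 4 = 18 = |G|. Linear characters come from the abelianisation; the 2-dimensional irreps have character r^k -> 2*cos(2*pi*j*k/9), reflections -> 0.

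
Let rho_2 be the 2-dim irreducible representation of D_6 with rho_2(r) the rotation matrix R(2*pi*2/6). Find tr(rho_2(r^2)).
chi_{rho_2}(r^2) = 2*cos(2*pi*2*2/6) = -1

rho_2(r^2) is rotation by angle 2*pi*2*2/6, whose trace is 2*cos(2*pi*2*2/6) = -1.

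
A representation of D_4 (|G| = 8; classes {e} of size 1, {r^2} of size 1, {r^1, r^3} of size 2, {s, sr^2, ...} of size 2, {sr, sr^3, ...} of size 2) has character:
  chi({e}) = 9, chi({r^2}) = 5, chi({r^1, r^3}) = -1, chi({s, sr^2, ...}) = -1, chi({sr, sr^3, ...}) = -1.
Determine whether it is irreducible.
Not irreducible (reducible): <chi, chi> = 14 > 1.

Justification: <chi, chi> = (1/|G|) sum_C |C| * |chi(C)|^2 = (1/8)[1*|9|^2 + 1*|5|^2 + 2*|-1|^2 + 2*|-1|^2 + 2*|-1|^2]
  = (1/8)[(81) + (25) + (2) + (2) + (2)] = 112/8 = 14.
A character is irreducible iff <chi, chi> = 1, so this representation is reducible.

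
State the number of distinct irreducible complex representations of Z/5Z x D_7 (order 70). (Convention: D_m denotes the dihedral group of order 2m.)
25

Reasoning: The number of irreducible complex representations of a finite group equals its number of conjugacy classes. For a direct product, #classes(G x H) = #classes(G) * #classes(H). Z/5Z has 5 classes (abelian), D_7 has 5 classes, so 5 * 5 = 25, so Z/5Z x D_7 (order 70) has exactly 25 irreducible complex representations.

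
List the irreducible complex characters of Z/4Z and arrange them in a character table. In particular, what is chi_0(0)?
Character table of Z/4Z (irreps indexed chi_0,...,chi_3 with chi_k(m) = zeta_4^(k*m), zeta_4 = exp(2*pi*i/4)):
  irrep \ class  {0} (size 1)  {1} (size 1)  {2} (size 1)  {3} (size 1)
  chi_0          1             1             1             1           
  chi_1          1             I             -1            -I          
  chi_2          1             -1            1             -1          
  chi_3          1             -I            -1            I           

Spot check: chi_0(0) = zeta_4^(0*0) = zeta_4^0 = 1.

Proof sketch: Z/4Z is abelian, so all 4 irreducible complex representations are 1-dimensional. They are given by chi_k(m) = zeta_4^(k*m) for k = 0,...,3. Row orthogonality: sum_m chi_k(m) conj(chi_l(m)) = 4 * [k = l].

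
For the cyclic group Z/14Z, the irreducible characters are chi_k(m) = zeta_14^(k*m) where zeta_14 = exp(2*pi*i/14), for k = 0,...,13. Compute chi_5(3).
chi_5(3) = zeta_14^15 = exp(I*pi/7)

Proof sketch: chi_5(3) = zeta_14^(5*3) = zeta_14^15. Since zeta_14^14 = 1, this equals zeta_14^1 = exp(2*pi*i*1/14) = exp(I*pi/7).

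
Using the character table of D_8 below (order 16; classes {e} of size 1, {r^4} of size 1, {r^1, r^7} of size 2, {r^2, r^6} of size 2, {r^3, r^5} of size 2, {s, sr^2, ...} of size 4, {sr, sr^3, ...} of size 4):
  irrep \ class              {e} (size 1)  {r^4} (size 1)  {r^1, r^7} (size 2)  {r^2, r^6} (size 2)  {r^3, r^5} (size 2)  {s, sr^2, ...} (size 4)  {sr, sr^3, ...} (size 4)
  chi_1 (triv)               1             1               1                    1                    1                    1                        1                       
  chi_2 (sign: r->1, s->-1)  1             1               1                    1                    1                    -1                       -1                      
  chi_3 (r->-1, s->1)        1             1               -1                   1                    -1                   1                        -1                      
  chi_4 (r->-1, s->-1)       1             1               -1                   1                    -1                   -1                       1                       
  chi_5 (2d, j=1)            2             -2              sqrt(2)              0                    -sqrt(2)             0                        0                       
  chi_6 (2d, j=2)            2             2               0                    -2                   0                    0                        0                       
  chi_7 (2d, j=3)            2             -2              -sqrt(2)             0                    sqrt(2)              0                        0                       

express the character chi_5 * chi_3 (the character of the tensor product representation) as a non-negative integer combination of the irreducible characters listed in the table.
chi_5 tensor chi_3 = chi_7 (all other irreducibles have multiplicity 0).

Explanation: The character of a tensor product is the pointwise product (chi_5 * chi_3)(C) = chi_5(C) * chi_3(C):
  {e}: (2)*(1), {r^4}: (-2)*(1), {r^1, r^7}: (sqrt(2))*(-1), {r^2, r^6}: (0)*(1), {r^3, r^5}: (-sqrt(2))*(-1), {s, sr^2, ...}: (0)*(1), {sr, sr^3, ...}: (0)*(-1)
so (chi_5 * chi_3) takes values
  {e} -> 2, {r^4} -> -2, {r^1, r^7} -> -sqrt(2), {r^2, r^6} -> 0, {r^3, r^5} -> sqrt(2), {s, sr^2, ...} -> 0, {sr, sr^3, ...} -> 0.
Now take the inner product of this character with each irreducible chi from the table, <chi_5*chi_3, chi> = (1/16) sum_C |C| (chi_5*chi_3)(C) conj(chi(C)):
  <chi_5*chi_3, chi_1> = (1/16)[1*(2)*conj(1) + 1*(-2)*conj(1) + 2*(-sqrt(2))*conj(1) + 2*(0)*conj(1) + 2*(sqrt(2))*conj(1) + 4*(0)*conj(1) + 4*(0)*conj(1)]
      = (1/16)[(2) + (-2) + (-2*sqrt(2)) + (0) + (2*sqrt(2)) + (0) + (0)] = 0/16 = 0
  <chi_5*chi_3, chi_2> = (1/16)[1*(2)*conj(1) + 1*(-2)*conj(1) + 2*(-sqrt(2))*conj(1) + 2*(0)*conj(1) + 2*(sqrt(2))*conj(1) + 4*(0)*conj(-1) + 4*(0)*conj(-1)]
      = (1/16)[(2) + (-2) + (-2*sqrt(2)) + (0) + (2*sqrt(2)) + (0) + (0)] = 0/16 = 0
  <chi_5*chi_3, chi_3> = (1/16)[1*(2)*conj(1) + 1*(-2)*conj(1) + 2*(-sqrt(2))*conj(-1) + 2*(0)*conj(1) + 2*(sqrt(2))*conj(-1) + 4*(0)*conj(1) + 4*(0)*conj(-1)]
      = (1/16)[(2) + (-2) + (2*sqrt(2)) + (0) + (-2*sqrt(2)) + (0) + (0)] = 0/16 = 0
  <chi_5*chi_3, chi_4> = (1/16)[1*(2)*conj(1) + 1*(-2)*conj(1) + 2*(-sqrt(2))*conj(-1) + 2*(0)*conj(1) + 2*(sqrt(2))*conj(-1) + 4*(0)*conj(-1) + 4*(0)*conj(1)]
      = (1/16)[(2) + (-2) + (2*sqrt(2)) + (0) + (-2*sqrt(2)) + (0) + (0)] = 0/16 = 0
  <chi_5*chi_3, chi_5> = (1/16)[1*(2)*conj(2) + 1*(-2)*conj(-2) + 2*(-sqrt(2))*conj(sqrt(2)) + 2*(0)*conj(0) + 2*(sqrt(2))*conj(-sqrt(2)) + 4*(0)*conj(0) + 4*(0)*conj(0)]
      = (1/16)[(4) + (4) + (-4) + (0) + (-4) + (0) + (0)] = 0/16 = 0
  <chi_5*chi_3, chi_6> = (1/16)[1*(2)*conj(2) + 1*(-2)*conj(2) + 2*(-sqrt(2))*conj(0) + 2*(0)*conj(-2) + 2*(sqrt(2))*conj(0) + 4*(0)*conj(0) + 4*(0)*conj(0)]
      = (1/16)[(4) + (-4) + (0) + (0) + (0) + (0) + (0)] = 0/16 = 0
  <chi_5*chi_3, chi_7> = (1/16)[1*(2)*conj(2) + 1*(-2)*conj(-2) + 2*(-sqrt(2))*conj(-sqrt(2)) + 2*(0)*conj(0) + 2*(sqrt(2))*conj(sqrt(2)) + 4*(0)*conj(0) + 4*(0)*conj(0)]
      = (1/16)[(4) + (4) + (4) + (0) + (4) + (0) + (0)] = 16/16 = 1
Hence the multiplicities are chi_7: 1. Dimension check: dim(chi_5)*dim(chi_3) = 2*1 = 2 and sum (mult * dim) = 1*2 = 2.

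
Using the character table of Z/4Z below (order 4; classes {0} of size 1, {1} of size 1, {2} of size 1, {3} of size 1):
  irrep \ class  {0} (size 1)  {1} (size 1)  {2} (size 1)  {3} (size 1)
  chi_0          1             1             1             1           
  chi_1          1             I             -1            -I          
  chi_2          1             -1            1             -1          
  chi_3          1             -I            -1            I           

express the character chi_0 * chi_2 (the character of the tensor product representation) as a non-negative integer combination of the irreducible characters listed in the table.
chi_0 tensor chi_2 = chi_2 (all other irreducibles have multiplicity 0).

Working: The character of a tensor product is the pointwise product (chi_0 * chi_2)(C) = chi_0(C) * chi_2(C):
  {0}: (1)*(1), {1}: (1)*(-1), {2}: (1)*(1), {3}: (1)*(-1)
so (chi_0 * chi_2) takes values
  {0} -> 1, {1} -> -1, {2} -> 1, {3} -> -1.
Now take the inner product of this character with each irreducible chi from the table, <chi_0*chi_2, chi> = (1/4) sum_C |C| (chi_0*chi_2)(C) conj(chi(C)):
  <chi_0*chi_2, chi_0> = (1/4)[1*(1)*conj(1) + 1*(-1)*conj(1) + 1*(1)*conj(1) + 1*(-1)*conj(1)]
      = (1/4)[(1) + (-1) + (1) + (-1)] = 0/4 = 0
  <chi_0*chi_2, chi_1> = (1/4)[1*(1)*conj(1) + 1*(-1)*conj(I) + 1*(1)*conj(-1) + 1*(-1)*conj(-I)]
      = (1/4)[(1) + (I) + (-1) + (-I)] = 0/4 = 0
  <chi_0*chi_2, chi_2> = (1/4)[1*(1)*conj(1) + 1*(-1)*conj(-1) + 1*(1)*conj(1) + 1*(-1)*conj(-1)]
      = (1/4)[(1) + (1) + (1) + (1)] = 4/4 = 1
  <chi_0*chi_2, chi_3> = (1/4)[1*(1)*conj(1) + 1*(-1)*conj(-I) + 1*(1)*conj(-1) + 1*(-1)*conj(I)]
      = (1/4)[(1) + (-I) + (-1) + (I)] = 0/4 = 0
(Exp terms are combined using exp(i*s)*conj(exp(i*t)) = exp(i*(s-t)), and sums of them are collapsed using the identity that for every m > 1 the m distinct m-th roots of unity sum to 0, e.g. 1 + exp(2*I*pi/3) + exp(-2*I*pi/3) = 0.)
Hence the multiplicities are chi_2: 1. Dimension check: dim(chi_0)*dim(chi_2) = 1*1 = 1 and sum (mult * dim) = 1*1 = 1.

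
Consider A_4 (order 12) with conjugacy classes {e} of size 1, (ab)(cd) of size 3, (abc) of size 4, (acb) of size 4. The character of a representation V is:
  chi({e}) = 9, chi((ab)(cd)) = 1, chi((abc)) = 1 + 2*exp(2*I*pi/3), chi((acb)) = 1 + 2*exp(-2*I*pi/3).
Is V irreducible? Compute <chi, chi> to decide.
Not irreducible (reducible): <chi, chi> = 9 > 1.

Solution. <chi, chi> = (1/|G|) sum_C |C| * |chi(C)|^2 = (1/12)[1*|9|^2 + 3*|1|^2 + 4*|1 + 2*exp(2*I*pi/3)|^2 + 4*|1 + 2*exp(-2*I*pi/3)|^2]
  = (1/12)[(81) + (3) + (12) + (12)] = 108/12 = 9.
(Exp terms are combined using exp(i*s)*conj(exp(i*t)) = exp(i*(s-t)), and sums of them are collapsed using the identity that for every m > 1 the m distinct m-th roots of unity sum to 0, e.g. 1 + exp(2*I*pi/3) + exp(-2*I*pi/3) = 0.)
A character is irreducible iff <chi, chi> = 1, so this representation is reducible.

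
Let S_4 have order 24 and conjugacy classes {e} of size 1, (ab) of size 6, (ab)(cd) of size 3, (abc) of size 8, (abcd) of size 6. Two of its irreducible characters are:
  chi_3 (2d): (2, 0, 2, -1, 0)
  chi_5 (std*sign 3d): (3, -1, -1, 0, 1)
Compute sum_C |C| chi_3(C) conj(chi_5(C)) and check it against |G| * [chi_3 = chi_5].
Sum = 0; so <chi_3, chi_5> = 0 (distinct irreducibles are orthogonal).

Why: Compute term by term over conjugacy classes (|C| * chi_3(C) * conj(chi_5(C))):
  1*(2)*conj(3) + 6*(0)*conj(-1) + 3*(2)*conj(-1) + 8*(-1)*conj(0) + 6*(0)*conj(1)
  = (6) + (0) + (-6) + (0) + (0)
  = 0.
Dividing by |G| = 24 gives 0/24 = 0, matching the row-orthogonality relation <chi_3, chi_5> = [chi_3 = chi_5].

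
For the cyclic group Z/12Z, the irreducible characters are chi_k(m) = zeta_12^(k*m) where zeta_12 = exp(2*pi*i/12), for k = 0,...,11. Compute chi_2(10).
chi_2(10) = zeta_12^20 = exp(-2*I*pi/3)

Explanation: chi_2(10) = zeta_12^(2*10) = zeta_12^20. Since zeta_12^12 = 1, this equals zeta_12^8 = exp(2*pi*i*8/12) = exp(-2*I*pi/3).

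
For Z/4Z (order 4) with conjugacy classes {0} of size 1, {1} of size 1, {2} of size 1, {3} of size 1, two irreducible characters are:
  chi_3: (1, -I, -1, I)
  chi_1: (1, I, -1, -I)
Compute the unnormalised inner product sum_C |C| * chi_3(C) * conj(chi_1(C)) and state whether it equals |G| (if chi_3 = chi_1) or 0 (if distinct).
Sum = 0; so <chi_3, chi_1> = 0 (distinct irreducibles are orthogonal).

Why: Compute term by term over conjugacy classes (|C| * chi_3(C) * conj(chi_1(C))):
  1*(1)*conj(1) + 1*(-I)*conj(I) + 1*(-1)*conj(-1) + 1*(I)*conj(-I)
  = (1) + (-1) + (1) + (-1)
  = 0.
(Exp terms are combined using exp(i*s)*conj(exp(i*t)) = exp(i*(s-t)), and sums of them are collapsed using the identity that for every m > 1 the m distinct m-th roots of unity sum to 0, e.g. 1 + exp(2*I*pi/3) + exp(-2*I*pi/3) = 0.)
Dividing by |G| = 4 gives 0/4 = 0, matching the row-orthogonality relation <chi_3, chi_1> = [chi_3 = chi_1].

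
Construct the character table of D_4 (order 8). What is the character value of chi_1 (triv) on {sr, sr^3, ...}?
Conjugacy classes: {e} of size 1, {r^2} of size 1, {r^1, r^3} of size 2, {s, sr^2, ...} of size 2, {sr, sr^3, ...} of size 2.
Character table:
  irrep \ class              {e} (size 1)  {r^2} (size 1)  {r^1, r^3} (size 2)  {s, sr^2, ...} (size 2)  {sr, sr^3, ...} (size 2)
  chi_1 (triv)               1             1               1                    1                        1                       
  chi_2 (sign: r->1, s->-1)  1             1               1                    -1                       -1                      
  chi_3 (r->-1, s->1)        1             1               -1                   1                        -1                      
  chi_4 (r->-1, s->-1)       1             1               -1                   -1                       1                       
  chi_5 (2d, j=1)            2             -2              0                    0                        0                       

Spot check: chi_1 (triv) on {sr, sr^3, ...} = 1.

Working: D_4 has order 2*4 = 8 with 5 conjugacy classes, hence 5 irreducibles. Sum of squared dims 1 + 1 + 1 + 1 + 4 = 8 = |G|. Linear characters come from the abelianisation; the 2-dimensional irreps have character r^k -> 2*cos(2*pi*j*k/4), reflections -> 0.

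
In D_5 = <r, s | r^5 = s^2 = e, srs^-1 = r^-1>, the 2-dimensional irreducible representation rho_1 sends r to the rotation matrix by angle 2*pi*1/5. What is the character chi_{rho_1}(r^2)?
chi_{rho_1}(r^2) = 2*cos(2*pi*1*2/5) = -sqrt(5)/2 - 1/2

rho_1(r^2) is rotation by angle 2*pi*1*2/5, whose trace is 2*cos(2*pi*1*2/5) = -sqrt(5)/2 - 1/2.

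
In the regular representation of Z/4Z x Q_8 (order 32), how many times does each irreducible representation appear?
Each irreducible V_i of dimension d_i appears with multiplicity d_i, i.e. rho_reg = (direct sum over all irreducibles V_i) d_i V_i. The irreducible dimensions for Z/4Z x Q_8 are 1, 1, 1, 1, 1, 1, 1, 1, 1, 1, 1, 1, 1, 1, 1, 1, 2, 2, 2, 2: 16 irreducibles of dimension 1, each with multiplicity 1; 4 irreducibles of dimension 2, each with multiplicity 2. Total dimension 16*1*1 + 4*2*2 = 32 = |G|.

Reasoning: General theorem: in the regular representation of a finite group G, each irreducible appears with multiplicity equal to its dimension. Check: dim(rho_reg) = sum d_i^2 = 1 + 1 + 1 + 1 + 1 + 1 + 1 + 1 + 1 + 1 + 1 + 1 + 1 + 1 + 1 + 1 + 4 + 4 + 4 + 4 = 32 = |G|.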